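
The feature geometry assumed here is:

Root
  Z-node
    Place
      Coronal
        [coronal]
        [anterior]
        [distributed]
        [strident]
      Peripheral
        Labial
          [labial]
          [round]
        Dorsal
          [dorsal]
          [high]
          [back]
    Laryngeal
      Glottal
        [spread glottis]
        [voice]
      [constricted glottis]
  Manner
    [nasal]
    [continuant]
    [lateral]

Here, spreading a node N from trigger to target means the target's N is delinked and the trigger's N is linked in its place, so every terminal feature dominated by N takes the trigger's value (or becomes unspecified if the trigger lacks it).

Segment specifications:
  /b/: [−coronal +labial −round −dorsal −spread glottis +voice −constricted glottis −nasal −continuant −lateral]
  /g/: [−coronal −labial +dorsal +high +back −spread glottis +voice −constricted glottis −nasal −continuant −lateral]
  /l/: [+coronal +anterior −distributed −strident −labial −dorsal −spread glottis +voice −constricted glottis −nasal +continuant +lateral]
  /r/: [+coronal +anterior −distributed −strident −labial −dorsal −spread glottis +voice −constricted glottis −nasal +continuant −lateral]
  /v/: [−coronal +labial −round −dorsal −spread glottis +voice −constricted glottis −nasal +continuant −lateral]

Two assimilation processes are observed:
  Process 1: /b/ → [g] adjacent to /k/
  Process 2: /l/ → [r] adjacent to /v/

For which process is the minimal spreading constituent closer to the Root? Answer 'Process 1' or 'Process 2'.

In Process 1, [labial], [round], [dorsal], [high], [back] change, so the minimal spreading node is Peripheral at depth 3.
Process 2: the feature that changes is [lateral]; the minimal node is [lateral] (depth 2).
[lateral] is closer to Root than Peripheral, so Process 2 spreads the higher node.

Process 2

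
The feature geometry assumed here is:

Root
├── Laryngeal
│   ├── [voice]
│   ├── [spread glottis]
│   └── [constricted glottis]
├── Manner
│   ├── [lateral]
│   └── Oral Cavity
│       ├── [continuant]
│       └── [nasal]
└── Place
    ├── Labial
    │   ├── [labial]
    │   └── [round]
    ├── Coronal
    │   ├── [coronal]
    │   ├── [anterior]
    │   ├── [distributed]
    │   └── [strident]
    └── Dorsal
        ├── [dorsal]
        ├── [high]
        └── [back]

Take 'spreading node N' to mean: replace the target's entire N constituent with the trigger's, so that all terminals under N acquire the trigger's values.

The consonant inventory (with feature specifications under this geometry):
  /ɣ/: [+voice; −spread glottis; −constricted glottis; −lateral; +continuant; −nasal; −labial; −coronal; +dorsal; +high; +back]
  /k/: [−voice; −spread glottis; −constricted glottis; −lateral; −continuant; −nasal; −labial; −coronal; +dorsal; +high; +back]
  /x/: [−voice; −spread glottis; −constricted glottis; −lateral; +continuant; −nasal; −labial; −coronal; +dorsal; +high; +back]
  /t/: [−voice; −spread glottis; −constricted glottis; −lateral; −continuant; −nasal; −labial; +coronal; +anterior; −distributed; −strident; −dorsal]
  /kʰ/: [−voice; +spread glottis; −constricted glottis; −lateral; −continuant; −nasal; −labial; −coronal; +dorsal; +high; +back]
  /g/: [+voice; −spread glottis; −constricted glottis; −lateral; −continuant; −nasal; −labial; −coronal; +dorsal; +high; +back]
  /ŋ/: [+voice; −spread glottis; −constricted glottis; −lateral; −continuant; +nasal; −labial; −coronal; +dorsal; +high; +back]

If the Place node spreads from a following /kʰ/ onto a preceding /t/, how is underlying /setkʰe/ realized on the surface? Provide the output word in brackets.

[sekkʰe]

Place immediately or transitively dominates [labial], [round], [coronal], [anterior], [distributed], [strident], [dorsal], [high], [back].
The target acquires /kʰ/'s values for everything under Place — [−labial], [−coronal], [+dorsal], [+high], [+back] — while keeping its own [voice], [spread glottis], [constricted glottis], ….
Among the inventory, only /k/ has exactly this specification, giving the surface form [sekkʰe].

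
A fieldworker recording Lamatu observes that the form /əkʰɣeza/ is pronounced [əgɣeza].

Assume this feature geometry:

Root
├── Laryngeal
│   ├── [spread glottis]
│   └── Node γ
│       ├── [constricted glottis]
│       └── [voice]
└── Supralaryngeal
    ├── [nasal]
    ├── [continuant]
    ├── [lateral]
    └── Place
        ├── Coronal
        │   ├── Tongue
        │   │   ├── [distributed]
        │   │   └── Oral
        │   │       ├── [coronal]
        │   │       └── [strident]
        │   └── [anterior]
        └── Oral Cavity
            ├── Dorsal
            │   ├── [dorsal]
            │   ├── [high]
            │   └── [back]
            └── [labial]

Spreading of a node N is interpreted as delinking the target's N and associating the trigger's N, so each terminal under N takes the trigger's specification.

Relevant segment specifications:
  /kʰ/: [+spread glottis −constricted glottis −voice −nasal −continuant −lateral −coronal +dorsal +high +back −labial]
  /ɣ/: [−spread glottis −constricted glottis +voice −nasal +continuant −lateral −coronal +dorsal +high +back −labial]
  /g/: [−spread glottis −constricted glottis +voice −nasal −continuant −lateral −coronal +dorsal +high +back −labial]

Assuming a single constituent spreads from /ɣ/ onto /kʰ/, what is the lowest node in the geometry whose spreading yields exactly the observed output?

Laryngeal

Feature comparison: [voice], [spread glottis] differ between /kʰ/ and [g]; the remaining terminals match.
The smallest constituent containing every changed terminal is Laryngeal — each of its daughters lacks at least one of the affected features.
Spreading Laryngeal from /ɣ/ overwrites each of those terminals with /ɣ/'s values, yielding exactly [g].
[continuant] — on which /ɣ/ differs from /kʰ/ — is unchanged, so Root cannot have spread; the constituent is no larger than Laryngeal.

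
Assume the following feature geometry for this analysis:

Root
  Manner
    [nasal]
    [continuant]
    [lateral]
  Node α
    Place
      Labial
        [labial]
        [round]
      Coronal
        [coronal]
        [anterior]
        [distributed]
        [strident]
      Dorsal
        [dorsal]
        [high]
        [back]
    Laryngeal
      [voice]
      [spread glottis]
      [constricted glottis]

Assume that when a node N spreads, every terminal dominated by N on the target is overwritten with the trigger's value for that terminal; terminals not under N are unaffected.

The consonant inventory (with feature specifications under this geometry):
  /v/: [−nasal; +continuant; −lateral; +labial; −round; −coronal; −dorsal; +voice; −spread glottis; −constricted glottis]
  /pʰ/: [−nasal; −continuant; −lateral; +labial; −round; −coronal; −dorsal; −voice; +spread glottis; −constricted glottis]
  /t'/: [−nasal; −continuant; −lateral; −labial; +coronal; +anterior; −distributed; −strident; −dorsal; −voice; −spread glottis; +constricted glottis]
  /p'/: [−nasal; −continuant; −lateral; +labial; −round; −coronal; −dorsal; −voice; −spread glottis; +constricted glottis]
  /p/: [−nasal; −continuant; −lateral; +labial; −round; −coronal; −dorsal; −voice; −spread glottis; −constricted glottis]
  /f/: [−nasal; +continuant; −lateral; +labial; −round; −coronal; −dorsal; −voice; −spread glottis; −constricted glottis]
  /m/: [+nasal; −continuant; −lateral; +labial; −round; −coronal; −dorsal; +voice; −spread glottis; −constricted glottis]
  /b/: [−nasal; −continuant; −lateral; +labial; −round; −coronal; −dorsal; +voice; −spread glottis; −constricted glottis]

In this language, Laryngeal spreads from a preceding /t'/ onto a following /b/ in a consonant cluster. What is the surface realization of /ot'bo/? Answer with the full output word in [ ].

Laryngeal immediately or transitively dominates [voice], [spread glottis], [constricted glottis].
After delinking /b/'s Laryngeal and linking /t'/'s, the affected terminals become [−voice], [−spread glottis], [+constricted glottis]; [nasal], [continuant], [lateral], … (outside Laryngeal) are retained from /b/.
Among the inventory, only /p'/ has exactly this specification, giving the surface form [ot'p'o].

[ot'p'o]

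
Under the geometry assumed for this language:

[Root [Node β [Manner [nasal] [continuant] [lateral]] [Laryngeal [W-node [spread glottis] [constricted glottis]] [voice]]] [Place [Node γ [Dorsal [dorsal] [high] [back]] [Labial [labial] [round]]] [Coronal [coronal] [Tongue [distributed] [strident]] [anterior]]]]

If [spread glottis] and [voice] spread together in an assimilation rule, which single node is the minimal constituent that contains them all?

[spread glottis] is immediately dominated by W-node.
[voice] is immediately dominated by Laryngeal.
The lowest node appearing on every path is Laryngeal; each proper daughter of Laryngeal fails to dominate at least one of the listed features.

Laryngeal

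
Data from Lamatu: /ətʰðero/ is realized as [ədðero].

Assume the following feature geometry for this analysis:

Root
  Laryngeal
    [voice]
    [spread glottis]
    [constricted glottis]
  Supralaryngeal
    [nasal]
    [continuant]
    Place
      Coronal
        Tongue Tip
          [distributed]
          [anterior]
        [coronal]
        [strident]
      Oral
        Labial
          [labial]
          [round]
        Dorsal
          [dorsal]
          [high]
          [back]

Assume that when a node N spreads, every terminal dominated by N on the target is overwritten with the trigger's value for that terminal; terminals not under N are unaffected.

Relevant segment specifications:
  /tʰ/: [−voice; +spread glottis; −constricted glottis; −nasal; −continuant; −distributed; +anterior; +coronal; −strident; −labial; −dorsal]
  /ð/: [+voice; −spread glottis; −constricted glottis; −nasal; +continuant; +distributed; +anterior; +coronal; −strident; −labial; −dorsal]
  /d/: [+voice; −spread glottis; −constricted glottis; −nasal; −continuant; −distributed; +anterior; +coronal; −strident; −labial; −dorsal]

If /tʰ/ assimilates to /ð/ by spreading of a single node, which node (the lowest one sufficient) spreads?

Feature comparison: [voice], [spread glottis] differ between /tʰ/ and [d]; the remaining terminals match.
In this geometry the lowest node dominating all of them is Laryngeal: every daughter of Laryngeal dominates only a proper subset, so no lower node suffices.
Spreading Laryngeal from /ð/ overwrites each of those terminals with /ð/'s values, yielding exactly [d].
Had Root spread, [distributed], [continuant] would have taken /ð/'s values; they stay as in /tʰ/, confirming the spreading constituent is exactly Laryngeal.

Laryngeal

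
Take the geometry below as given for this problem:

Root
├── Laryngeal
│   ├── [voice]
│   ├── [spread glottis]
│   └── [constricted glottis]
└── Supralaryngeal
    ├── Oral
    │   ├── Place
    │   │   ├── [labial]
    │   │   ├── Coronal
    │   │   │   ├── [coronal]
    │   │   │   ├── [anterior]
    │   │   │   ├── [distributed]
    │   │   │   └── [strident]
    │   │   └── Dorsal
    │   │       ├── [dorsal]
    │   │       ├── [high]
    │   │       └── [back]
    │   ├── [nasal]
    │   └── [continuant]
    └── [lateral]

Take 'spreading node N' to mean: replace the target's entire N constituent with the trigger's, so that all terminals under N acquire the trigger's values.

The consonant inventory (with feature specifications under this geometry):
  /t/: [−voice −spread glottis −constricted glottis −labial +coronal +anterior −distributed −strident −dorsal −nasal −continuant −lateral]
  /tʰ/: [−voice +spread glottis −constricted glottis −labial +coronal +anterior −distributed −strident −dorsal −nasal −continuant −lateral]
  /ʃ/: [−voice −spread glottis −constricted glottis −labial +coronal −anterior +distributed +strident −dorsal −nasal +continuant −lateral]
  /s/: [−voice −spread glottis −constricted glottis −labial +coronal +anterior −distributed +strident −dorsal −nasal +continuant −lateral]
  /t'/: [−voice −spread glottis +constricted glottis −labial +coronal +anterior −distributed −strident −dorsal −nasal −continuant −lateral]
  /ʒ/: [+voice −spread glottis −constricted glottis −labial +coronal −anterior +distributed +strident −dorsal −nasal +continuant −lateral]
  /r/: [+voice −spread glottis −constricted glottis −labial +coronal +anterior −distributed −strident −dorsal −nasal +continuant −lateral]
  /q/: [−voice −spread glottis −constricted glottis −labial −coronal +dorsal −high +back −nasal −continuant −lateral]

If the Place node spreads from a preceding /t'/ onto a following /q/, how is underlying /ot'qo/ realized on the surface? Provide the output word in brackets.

[ot'to]

The Place node dominates the terminals [labial], [coronal], [anterior], [distributed], [strident], [dorsal], [high], [back].
After delinking /q/'s Place and linking /t'/'s, the affected terminals become [−labial], [+coronal], [+anterior], [−distributed], [−strident], [−dorsal]; [voice], [spread glottis], [constricted glottis], … (outside Place) are retained from /q/.
Among the inventory, only /t/ has exactly this specification, giving the surface form [ot'to].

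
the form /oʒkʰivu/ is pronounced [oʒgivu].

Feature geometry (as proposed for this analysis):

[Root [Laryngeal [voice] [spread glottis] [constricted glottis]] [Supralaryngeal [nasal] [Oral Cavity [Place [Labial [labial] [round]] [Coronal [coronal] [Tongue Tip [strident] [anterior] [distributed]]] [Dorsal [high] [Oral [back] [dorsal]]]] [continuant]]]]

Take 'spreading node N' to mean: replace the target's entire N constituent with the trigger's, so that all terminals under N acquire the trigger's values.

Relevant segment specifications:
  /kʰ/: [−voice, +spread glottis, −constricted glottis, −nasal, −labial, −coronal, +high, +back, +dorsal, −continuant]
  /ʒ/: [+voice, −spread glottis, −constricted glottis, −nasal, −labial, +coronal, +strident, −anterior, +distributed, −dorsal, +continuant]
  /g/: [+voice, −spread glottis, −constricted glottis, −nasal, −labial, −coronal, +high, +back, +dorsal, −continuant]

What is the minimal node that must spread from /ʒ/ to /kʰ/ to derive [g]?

Laryngeal

Feature comparison: [voice], [spread glottis] differ between /kʰ/ and [g]; the remaining terminals match.
Tracing each changed feature up the tree, the paths first meet at Laryngeal; any lower node misses at least one of them.
Delinking /kʰ/'s Laryngeal and associating /ʒ/'s Laryngeal gives precisely the feature bundle of [g].
Since [dorsal], [continuant] are preserved even though /ʒ/ disagrees there, no node above Laryngeal spread.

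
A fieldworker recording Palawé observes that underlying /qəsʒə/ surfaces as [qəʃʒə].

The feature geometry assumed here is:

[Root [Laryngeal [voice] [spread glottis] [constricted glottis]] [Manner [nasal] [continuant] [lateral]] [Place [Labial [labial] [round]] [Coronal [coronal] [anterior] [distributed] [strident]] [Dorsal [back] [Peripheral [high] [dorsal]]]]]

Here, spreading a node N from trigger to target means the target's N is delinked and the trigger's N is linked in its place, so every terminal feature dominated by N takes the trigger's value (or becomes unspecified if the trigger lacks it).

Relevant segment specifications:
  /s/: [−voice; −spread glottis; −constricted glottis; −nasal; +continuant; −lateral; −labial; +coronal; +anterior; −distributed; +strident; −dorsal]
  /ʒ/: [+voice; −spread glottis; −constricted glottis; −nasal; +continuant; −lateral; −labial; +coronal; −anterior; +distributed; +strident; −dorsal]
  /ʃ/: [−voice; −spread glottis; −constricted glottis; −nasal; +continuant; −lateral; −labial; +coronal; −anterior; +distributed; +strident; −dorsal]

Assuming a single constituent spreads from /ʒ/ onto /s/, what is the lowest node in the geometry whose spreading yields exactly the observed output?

Comparing /s/ with its surface form [ʃ], the features that change are [anterior], [distributed].
Tracing each changed feature up the tree, the paths first meet at Coronal; any lower node misses at least one of them.
Delinking /s/'s Coronal and associating /ʒ/'s Coronal gives precisely the feature bundle of [ʃ].
[voice], a feature on which the two segments disagree outside Coronal, is unchanged — nothing dominating it spread, and Coronal is the minimal sufficient constituent.

Coronal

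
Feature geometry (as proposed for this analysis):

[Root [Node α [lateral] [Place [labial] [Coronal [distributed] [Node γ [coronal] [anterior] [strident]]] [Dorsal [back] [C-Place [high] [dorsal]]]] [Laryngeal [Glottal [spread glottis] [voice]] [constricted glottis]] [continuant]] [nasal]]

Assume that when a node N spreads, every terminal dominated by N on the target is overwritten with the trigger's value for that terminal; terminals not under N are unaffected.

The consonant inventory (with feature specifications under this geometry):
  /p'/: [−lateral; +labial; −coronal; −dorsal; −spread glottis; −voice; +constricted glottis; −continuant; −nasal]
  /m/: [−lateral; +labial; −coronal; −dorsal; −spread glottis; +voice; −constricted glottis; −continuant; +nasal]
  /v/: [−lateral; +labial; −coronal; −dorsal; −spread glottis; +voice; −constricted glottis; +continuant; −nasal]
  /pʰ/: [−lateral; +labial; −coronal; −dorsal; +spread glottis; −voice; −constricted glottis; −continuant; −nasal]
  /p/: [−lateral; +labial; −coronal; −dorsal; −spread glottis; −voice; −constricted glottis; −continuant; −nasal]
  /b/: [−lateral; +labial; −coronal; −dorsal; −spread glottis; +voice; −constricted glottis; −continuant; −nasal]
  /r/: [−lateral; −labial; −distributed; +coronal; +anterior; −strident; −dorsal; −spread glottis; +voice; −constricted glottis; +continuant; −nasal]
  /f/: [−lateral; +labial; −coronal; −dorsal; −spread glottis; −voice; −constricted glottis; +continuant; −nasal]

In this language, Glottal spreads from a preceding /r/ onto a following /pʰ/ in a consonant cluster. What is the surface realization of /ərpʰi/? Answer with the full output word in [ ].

[ərbi]

The Glottal node dominates the terminals [spread glottis], [voice].
The target acquires /r/'s values for everything under Glottal — [−spread glottis], [+voice] — while keeping its own [lateral], [labial], [coronal], ….
This feature bundle is that of [b], so /ərpʰi/ surfaces as [ərbi].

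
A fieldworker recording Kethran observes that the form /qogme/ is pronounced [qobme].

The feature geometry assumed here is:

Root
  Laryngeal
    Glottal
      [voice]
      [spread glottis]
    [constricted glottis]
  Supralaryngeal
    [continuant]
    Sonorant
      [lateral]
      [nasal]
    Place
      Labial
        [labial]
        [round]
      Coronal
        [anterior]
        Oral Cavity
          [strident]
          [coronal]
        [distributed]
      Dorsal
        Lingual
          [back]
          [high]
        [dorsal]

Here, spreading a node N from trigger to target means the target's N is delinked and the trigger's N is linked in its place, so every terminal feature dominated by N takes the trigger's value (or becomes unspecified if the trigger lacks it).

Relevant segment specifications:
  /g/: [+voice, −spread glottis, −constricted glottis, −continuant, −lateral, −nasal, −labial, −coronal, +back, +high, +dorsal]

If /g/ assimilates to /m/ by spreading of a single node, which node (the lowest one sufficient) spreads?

/g/ and [b] differ in [labial], [round], [dorsal], [high], [back]; every other specified feature is identical.
Tracing each changed feature up the tree, the paths first meet at Place; any lower node misses at least one of them.
Delinking /g/'s Place and associating /m/'s Place gives precisely the feature bundle of [b].
[nasal] — on which /m/ differs from /g/ — is unchanged, so neither Supralaryngeal nor anything higher can have spread; the constituent is no larger than Place.

Place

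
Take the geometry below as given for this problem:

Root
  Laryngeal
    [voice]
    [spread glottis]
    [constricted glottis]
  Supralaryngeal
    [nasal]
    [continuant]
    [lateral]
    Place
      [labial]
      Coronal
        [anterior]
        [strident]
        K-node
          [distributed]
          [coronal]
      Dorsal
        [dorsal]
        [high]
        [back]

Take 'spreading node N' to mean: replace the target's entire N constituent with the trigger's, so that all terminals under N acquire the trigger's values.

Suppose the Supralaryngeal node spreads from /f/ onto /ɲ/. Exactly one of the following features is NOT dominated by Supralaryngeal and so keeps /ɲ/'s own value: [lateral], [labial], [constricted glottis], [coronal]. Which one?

[constricted glottis]

Supralaryngeal dominates exactly [nasal], [continuant], [lateral], [labial], [anterior], [strident], [distributed], [coronal], [dorsal], [high], [back].
Of the listed options, [coronal], [lateral], [labial] are among these and would be overwritten by spreading Supralaryngeal.
But [constricted glottis] is a dependent of Laryngeal, outside Supralaryngeal; it is therefore untouched by the spreading.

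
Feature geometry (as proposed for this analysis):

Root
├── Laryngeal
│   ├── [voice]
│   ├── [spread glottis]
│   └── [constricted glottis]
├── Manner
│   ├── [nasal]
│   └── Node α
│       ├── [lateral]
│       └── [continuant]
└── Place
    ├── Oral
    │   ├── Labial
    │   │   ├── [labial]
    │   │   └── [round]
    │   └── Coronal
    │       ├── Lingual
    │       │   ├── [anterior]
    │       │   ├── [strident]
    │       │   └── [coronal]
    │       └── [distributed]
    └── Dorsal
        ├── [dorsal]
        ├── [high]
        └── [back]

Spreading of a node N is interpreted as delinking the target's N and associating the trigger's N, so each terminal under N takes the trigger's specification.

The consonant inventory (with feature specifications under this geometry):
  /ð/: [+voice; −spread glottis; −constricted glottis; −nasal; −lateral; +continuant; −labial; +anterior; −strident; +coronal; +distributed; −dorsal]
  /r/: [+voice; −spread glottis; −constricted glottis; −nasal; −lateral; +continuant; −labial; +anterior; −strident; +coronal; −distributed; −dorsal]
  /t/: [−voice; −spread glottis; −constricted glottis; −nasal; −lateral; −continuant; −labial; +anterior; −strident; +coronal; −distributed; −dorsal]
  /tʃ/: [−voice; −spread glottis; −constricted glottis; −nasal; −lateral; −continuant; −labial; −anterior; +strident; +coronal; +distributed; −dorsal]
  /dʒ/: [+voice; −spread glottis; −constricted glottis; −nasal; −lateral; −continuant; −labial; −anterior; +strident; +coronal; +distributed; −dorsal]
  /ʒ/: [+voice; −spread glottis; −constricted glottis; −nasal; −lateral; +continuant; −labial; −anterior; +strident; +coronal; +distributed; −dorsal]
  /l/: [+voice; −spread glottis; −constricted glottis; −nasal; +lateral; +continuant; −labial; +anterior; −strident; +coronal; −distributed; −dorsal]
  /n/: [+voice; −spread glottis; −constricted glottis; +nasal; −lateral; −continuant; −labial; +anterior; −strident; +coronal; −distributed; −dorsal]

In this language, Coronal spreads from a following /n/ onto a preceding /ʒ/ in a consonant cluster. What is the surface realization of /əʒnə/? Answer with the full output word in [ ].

The Coronal node dominates the terminals [anterior], [strident], [coronal], [distributed].
After delinking /ʒ/'s Coronal and linking /n/'s, the affected terminals become [+anterior], [−strident], [+coronal], [−distributed]; [voice], [spread glottis], [constricted glottis], … (outside Coronal) are retained from /ʒ/.
Among the inventory, only /r/ has exactly this specification, giving the surface form [ərnə].

[ərnə]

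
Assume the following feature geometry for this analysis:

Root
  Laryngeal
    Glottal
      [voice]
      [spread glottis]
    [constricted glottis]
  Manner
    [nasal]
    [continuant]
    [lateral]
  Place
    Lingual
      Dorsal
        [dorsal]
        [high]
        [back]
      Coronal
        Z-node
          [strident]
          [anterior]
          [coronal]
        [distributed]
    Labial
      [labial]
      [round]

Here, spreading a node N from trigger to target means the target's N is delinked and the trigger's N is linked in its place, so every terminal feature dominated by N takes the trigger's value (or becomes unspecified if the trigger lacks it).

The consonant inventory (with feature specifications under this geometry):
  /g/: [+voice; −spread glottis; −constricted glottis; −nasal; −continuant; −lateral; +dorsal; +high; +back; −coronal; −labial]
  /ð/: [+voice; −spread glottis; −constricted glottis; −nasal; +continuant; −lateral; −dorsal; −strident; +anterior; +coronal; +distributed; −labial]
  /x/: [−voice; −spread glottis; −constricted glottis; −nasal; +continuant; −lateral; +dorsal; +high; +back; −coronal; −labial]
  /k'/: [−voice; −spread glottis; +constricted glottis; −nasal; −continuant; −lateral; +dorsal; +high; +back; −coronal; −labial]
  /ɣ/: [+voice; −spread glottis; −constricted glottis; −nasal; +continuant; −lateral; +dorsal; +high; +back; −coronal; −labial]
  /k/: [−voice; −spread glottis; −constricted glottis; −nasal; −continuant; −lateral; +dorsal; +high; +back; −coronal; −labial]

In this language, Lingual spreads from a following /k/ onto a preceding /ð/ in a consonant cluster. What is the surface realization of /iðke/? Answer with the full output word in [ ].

The Lingual node dominates the terminals [dorsal], [high], [back], [strident], [anterior], [coronal], [distributed].
After delinking /ð/'s Lingual and linking /k/'s, the affected terminals become [+dorsal], [+high], [+back], [−coronal]; [voice], [spread glottis], [constricted glottis], … (outside Lingual) are retained from /ð/.
The resulting bundle matches /ɣ/ in the inventory; substituting it for /ð/ gives [iɣke].

[iɣke]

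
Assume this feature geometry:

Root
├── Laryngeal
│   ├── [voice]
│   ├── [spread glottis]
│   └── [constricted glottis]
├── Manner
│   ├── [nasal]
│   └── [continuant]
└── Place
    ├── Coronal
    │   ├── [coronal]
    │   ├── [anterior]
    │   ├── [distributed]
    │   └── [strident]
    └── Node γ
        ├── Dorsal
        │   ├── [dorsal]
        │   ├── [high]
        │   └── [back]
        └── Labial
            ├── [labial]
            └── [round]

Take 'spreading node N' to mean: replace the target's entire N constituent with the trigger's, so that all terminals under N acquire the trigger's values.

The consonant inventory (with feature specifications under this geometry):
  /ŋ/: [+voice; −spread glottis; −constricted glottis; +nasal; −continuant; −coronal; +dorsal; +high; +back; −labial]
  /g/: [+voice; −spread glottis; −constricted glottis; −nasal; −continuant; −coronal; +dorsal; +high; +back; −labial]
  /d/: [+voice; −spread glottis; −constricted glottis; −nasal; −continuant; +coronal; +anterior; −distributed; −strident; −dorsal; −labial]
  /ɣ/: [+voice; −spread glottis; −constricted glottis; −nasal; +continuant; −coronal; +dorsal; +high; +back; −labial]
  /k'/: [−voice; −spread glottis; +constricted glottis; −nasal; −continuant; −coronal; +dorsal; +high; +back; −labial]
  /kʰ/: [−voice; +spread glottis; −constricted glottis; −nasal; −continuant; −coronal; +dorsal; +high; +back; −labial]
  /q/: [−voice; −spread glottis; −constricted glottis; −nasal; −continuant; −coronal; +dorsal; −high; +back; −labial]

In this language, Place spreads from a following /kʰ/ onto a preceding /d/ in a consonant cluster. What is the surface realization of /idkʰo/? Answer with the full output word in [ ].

[igkʰo]

Place immediately or transitively dominates [coronal], [anterior], [distributed], [strident], [dorsal], [high], [back], [labial], [round].
Spreading Place from /kʰ/ onto /d/ replaces those values with /kʰ/'s: [−coronal], [+dorsal], [+high], [+back], [−labial]. Features outside Place ([voice], [spread glottis], [constricted glottis], …) stay as in /d/.
The resulting bundle matches /g/ in the inventory; substituting it for /d/ gives [igkʰo].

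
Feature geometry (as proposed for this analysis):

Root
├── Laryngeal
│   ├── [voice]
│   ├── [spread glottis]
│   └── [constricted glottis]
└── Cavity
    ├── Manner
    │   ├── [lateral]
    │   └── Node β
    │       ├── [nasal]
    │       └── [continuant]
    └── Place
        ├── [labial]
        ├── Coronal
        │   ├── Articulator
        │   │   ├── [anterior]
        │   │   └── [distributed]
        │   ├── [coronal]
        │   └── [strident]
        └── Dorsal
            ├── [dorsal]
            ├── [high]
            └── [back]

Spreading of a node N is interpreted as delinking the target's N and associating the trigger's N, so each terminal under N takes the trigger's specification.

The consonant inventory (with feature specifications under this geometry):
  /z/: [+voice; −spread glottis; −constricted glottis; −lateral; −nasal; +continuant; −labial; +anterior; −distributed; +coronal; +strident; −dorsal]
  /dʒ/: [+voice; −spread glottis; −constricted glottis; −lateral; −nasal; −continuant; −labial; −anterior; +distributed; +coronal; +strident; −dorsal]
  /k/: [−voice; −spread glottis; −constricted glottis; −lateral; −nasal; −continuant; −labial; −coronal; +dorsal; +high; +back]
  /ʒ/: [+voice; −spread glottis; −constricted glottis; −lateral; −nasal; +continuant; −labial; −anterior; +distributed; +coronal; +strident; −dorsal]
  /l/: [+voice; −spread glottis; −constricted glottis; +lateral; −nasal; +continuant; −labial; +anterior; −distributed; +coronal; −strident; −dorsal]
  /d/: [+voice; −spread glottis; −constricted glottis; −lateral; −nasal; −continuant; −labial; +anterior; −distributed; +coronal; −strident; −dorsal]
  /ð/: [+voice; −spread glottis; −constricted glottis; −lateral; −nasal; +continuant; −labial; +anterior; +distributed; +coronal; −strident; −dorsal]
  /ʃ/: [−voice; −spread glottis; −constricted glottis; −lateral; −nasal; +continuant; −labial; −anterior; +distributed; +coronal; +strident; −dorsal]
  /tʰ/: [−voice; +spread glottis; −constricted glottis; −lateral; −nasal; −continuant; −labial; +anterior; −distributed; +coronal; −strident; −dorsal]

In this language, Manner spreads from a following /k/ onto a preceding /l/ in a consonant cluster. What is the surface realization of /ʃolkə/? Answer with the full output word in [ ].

[ʃodkə]

The Manner node dominates the terminals [lateral], [nasal], [continuant].
After delinking /l/'s Manner and linking /k/'s, the affected terminals become [−lateral], [−nasal], [−continuant]; [voice], [spread glottis], [constricted glottis], … (outside Manner) are retained from /l/.
Among the inventory, only /d/ has exactly this specification, giving the surface form [ʃodkə].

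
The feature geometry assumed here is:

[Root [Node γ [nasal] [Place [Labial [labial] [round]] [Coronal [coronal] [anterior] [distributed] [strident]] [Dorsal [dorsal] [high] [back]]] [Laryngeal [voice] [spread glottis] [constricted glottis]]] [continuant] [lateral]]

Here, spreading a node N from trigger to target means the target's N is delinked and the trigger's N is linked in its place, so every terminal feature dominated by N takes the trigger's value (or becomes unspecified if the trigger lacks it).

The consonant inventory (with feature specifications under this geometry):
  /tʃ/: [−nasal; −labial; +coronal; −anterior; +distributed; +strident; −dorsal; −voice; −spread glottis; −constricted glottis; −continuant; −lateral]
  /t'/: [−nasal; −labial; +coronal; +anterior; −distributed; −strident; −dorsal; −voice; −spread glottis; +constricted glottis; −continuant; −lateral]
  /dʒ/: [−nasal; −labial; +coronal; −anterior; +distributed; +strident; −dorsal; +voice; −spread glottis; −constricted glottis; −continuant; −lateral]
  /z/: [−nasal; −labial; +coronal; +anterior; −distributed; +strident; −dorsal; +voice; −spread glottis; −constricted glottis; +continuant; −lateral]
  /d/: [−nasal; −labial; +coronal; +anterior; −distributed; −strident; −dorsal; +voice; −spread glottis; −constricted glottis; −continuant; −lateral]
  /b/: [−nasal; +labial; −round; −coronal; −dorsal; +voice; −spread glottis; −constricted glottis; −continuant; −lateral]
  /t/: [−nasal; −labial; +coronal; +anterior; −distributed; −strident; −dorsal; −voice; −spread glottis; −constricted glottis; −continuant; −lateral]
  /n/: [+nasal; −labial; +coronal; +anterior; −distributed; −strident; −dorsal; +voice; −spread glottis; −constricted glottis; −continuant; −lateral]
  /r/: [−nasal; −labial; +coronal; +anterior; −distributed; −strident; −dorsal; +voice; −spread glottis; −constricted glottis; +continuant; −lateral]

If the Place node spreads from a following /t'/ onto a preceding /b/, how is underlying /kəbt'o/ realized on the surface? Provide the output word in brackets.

[kədt'o]

Place immediately or transitively dominates [labial], [round], [coronal], [anterior], [distributed], [strident], [dorsal], [high], [back].
Spreading Place from /t'/ onto /b/ replaces those values with /t'/'s: [−labial], [+coronal], [+anterior], [−distributed], [−strident], [−dorsal]. Features outside Place ([nasal], [voice], [spread glottis], …) stay as in /b/.
This feature bundle is that of [d], so /kəbt'o/ surfaces as [kədt'o].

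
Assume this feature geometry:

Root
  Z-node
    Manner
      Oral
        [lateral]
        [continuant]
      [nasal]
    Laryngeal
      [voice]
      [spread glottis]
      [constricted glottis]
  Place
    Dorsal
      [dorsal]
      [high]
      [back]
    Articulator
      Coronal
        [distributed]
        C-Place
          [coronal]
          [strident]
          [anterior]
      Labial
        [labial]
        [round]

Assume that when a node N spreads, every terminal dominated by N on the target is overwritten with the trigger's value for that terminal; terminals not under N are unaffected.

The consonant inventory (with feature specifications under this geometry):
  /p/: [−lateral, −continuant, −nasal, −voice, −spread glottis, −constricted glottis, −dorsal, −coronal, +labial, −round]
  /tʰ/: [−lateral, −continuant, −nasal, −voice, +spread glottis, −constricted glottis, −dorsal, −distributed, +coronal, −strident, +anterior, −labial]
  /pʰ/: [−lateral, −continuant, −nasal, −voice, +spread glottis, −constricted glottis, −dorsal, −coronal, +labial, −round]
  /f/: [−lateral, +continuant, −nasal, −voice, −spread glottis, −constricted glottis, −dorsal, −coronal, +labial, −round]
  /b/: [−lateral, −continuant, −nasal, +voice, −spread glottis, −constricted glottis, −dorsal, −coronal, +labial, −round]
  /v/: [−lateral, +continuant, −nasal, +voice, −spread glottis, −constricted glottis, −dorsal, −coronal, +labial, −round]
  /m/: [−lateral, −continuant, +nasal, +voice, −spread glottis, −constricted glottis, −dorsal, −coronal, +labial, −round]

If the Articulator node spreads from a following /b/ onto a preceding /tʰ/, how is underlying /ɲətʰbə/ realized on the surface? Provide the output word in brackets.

Terminals under Articulator in this geometry: [distributed], [coronal], [strident], [anterior], [labial], [round].
After delinking /tʰ/'s Articulator and linking /b/'s, the affected terminals become [−coronal], [+labial], [−round]; [lateral], [continuant], [nasal], … (outside Articulator) are retained from /tʰ/.
The resulting bundle matches /pʰ/ in the inventory; substituting it for /tʰ/ gives [ɲəpʰbə].

[ɲəpʰbə]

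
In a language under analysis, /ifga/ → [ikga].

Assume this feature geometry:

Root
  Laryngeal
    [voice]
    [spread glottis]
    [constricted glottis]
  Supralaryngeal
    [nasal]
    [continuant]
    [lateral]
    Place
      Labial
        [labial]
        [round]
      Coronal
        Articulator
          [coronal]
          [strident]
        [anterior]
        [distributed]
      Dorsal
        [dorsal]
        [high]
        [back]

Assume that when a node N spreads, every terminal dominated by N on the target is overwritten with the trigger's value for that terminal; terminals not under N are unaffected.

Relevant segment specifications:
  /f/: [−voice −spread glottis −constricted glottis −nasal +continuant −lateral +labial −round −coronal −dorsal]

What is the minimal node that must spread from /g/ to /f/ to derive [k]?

Supralaryngeal

Comparing /f/ with its surface form [k], the features that change are [continuant], [labial], [round], [dorsal], [high], [back].
In this geometry the lowest node dominating all of them is Supralaryngeal: every daughter of Supralaryngeal dominates only a proper subset, so no lower node suffices.
Delinking /f/'s Supralaryngeal and associating /g/'s Supralaryngeal gives precisely the feature bundle of [k].
Had Root spread, [voice] would have taken /g/'s value; it stays as in /f/, confirming the spreading constituent is exactly Supralaryngeal.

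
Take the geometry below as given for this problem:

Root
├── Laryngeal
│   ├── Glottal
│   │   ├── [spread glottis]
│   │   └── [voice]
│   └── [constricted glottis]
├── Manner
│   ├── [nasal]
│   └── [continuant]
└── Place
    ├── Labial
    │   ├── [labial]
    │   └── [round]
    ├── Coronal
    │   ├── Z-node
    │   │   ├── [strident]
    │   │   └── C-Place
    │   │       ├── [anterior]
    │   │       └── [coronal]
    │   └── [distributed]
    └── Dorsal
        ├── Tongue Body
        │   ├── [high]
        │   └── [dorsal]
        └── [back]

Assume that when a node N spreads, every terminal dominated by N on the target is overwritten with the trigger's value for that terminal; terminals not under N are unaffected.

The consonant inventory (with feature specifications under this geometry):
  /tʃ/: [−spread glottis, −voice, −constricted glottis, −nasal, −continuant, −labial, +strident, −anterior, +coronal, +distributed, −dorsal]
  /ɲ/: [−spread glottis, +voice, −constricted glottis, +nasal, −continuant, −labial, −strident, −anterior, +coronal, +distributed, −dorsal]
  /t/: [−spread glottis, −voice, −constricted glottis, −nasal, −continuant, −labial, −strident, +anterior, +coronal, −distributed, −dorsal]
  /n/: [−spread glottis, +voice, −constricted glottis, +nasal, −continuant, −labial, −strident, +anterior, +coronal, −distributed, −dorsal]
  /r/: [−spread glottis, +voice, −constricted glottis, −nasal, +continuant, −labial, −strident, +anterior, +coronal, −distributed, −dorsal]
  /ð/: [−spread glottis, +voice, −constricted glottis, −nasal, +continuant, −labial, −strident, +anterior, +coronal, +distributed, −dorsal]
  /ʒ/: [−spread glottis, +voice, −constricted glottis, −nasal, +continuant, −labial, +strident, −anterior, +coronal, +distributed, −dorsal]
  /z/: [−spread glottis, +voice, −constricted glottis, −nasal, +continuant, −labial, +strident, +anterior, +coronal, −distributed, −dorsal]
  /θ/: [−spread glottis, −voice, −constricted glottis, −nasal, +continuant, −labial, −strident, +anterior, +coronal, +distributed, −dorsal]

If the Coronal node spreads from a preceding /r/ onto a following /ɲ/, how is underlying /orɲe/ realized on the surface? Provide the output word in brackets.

[orne]

The Coronal node dominates the terminals [strident], [anterior], [coronal], [distributed].
After delinking /ɲ/'s Coronal and linking /r/'s, the affected terminals become [−strident], [+anterior], [+coronal], [−distributed]; [spread glottis], [voice], [constricted glottis], … (outside Coronal) are retained from /ɲ/.
Among the inventory, only /n/ has exactly this specification, giving the surface form [orne].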